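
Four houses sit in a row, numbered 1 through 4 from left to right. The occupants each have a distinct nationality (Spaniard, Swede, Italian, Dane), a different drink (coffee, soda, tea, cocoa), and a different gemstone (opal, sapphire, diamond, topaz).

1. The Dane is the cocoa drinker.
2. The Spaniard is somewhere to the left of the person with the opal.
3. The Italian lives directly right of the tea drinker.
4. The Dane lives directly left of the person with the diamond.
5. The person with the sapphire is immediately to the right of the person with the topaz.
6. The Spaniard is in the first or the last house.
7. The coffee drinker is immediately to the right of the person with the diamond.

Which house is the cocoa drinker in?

From clue 6, the Spaniard must be in house 1.
That leaves topaz as the gemstone for house 1.
The Dane is in house 2 (clue 4).
From clue 4, the person with the diamond must be in house 3.
From clue 5, the person with the sapphire must be in house 2.
By clue 7, the coffee drinker is in house 4.
That leaves opal as the gemstone for house 4.
Clue 1: the cocoa drinker is in house 2.
So house 1 gets soda for drink.
House 3 drink: only tea fits.
From clue 3, the Italian must be in house 4.
House 3 nationality: only Swede fits.
So: house 1 = Spaniard/soda/topaz, house 2 = Dane/cocoa/sapphire, house 3 = Swede/tea/diamond, house 4 = Italian/coffee/opal.

2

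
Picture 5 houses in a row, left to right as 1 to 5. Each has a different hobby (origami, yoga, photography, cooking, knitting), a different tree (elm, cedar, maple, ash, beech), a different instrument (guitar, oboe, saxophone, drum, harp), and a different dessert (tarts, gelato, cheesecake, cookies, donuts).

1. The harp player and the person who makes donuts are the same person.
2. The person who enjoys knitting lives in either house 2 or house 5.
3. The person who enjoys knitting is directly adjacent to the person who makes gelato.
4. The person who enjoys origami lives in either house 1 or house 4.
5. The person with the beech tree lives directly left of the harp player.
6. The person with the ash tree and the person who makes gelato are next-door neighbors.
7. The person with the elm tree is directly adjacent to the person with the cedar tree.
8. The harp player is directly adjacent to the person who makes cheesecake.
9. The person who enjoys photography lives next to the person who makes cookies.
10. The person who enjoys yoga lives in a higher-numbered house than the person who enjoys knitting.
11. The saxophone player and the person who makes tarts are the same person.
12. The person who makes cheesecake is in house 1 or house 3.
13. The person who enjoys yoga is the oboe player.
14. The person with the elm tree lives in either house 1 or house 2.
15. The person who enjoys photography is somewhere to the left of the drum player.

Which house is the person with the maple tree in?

By clue 10, the person who enjoys knitting is in house 2.
So house 5 gets maple for tree.
That leaves ash as the tree for house 4.
Clue 6 places the person who makes gelato in house 3.
House 1 dessert: only cheesecake fits.
From clue 8, the harp player must be in house 2.
That leaves guitar as the instrument for house 1.
The person who makes donuts is in house 2 (clue 1).
Clue 5: the person with the beech tree is in house 1.
That leaves cedar as the tree for house 3.
House 2's tree must be elm (nothing else left).
House 3 instrument: only oboe fits.
Clue 13 places the person who enjoys yoga in house 3.
House 4's hobby must be photography (nothing else left).
That leaves cooking as the hobby for house 5.
Clue 9 places the person who makes cookies in house 5.
Clue 15 places the drum player in house 5.
That leaves origami as the hobby for house 1.
So house 4 gets saxophone for instrument.
House 4's dessert must be tarts (nothing else left).
So: house 1 = origami/beech/guitar/cheesecake, house 2 = knitting/elm/harp/donuts, house 3 = yoga/cedar/oboe/gelato, house 4 = photography/ash/saxophone/tarts, house 5 = cooking/maple/drum/cookies.

5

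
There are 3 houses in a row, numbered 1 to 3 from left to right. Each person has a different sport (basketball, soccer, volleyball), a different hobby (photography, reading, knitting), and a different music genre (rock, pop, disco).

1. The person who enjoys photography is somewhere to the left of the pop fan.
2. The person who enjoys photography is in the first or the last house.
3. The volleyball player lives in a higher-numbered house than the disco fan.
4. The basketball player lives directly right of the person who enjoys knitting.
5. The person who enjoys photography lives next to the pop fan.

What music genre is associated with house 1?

Clue 2: the person who enjoys photography is in house 1.
From clue 5, the pop fan must be in house 2.
The only sport still possible for house 1 is soccer.
So house 2 gets knitting for hobby.
House 3's hobby must be reading (nothing else left).
So house 1 gets disco for music genre.
House 3's music genre must be rock (nothing else left).
Clue 4 places the basketball player in house 3.
House 2 sport: only volleyball fits.
So: house 1 = soccer/photography/disco, house 2 = volleyball/knitting/pop, house 3 = basketball/reading/rock.

disco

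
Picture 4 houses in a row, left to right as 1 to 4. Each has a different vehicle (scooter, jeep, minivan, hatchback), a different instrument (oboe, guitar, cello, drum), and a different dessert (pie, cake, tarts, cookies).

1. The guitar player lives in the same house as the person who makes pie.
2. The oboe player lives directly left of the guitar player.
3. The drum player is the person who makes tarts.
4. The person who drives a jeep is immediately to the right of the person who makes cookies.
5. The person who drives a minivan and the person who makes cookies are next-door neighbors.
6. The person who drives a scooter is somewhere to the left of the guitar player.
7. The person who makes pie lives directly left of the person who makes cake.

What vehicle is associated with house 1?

The person who drives a scooter is narrowed to house 1 or 2; consider each.
Placing it in house 1 leads to a contradiction, so it's in house 2.
Clue 6: the guitar player is in house 3.
By clue 1, the person who makes pie is in house 3.
Clue 2 places the oboe player in house 2.
By clue 7, the person who makes cake is in house 4.
That leaves tarts as the dessert for house 1.
That leaves cookies as the dessert for house 2.
From clue 3, the drum player must be in house 1.
Clue 4 places the person who drives a jeep in house 3.
The only vehicle still possible for house 1 is minivan.
The only vehicle still possible for house 4 is hatchback.
That leaves cello as the instrument for house 4.
So: house 1 = minivan/drum/tarts, house 2 = scooter/oboe/cookies, house 3 = jeep/guitar/pie, house 4 = hatchback/cello/cake.

minivan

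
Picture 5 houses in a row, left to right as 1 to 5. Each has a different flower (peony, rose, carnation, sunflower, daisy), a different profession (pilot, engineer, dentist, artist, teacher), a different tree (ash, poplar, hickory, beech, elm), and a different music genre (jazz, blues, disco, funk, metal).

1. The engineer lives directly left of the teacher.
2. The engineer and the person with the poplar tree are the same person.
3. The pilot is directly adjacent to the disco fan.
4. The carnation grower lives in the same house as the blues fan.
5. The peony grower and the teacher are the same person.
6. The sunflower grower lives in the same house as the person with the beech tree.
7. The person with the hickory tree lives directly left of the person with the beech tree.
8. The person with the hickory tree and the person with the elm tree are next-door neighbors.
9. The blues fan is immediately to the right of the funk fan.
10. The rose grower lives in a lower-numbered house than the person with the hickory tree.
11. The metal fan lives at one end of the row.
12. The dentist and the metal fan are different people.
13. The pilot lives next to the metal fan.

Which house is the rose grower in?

1

The pilot is narrowed to house 2 or 4; consider each.
Placing it in house 2 leads to a contradiction, so it's in house 4.
By clue 13, the metal fan is in house 5.
The only profession still possible for house 5 is artist.
House 3 music genre: only disco fits.
By clue 9, the blues fan is in house 2.
By clue 9, the funk fan is in house 1.
That leaves jazz as the music genre for house 4.
The carnation grower is in house 2 (clue 4).
The teacher is in house 3 (clue 5).
House 1 flower: only rose fits.
So house 3 gets peony for flower.
By clue 1, the engineer is in house 2.
Clue 2: the person with the poplar tree is in house 2.
House 1's profession must be dentist (nothing else left).
House 1 tree: only ash fits.
The daisy grower is narrowed to house 4 or 5; consider each.
Placing it in house 5 leads to a contradiction, so it's in house 4.
That leaves sunflower as the flower for house 5.
The person with the beech tree is in house 5 (clue 6).
Clue 7: the person with the hickory tree is in house 4.
The only tree still possible for house 3 is elm.
So: house 1 = rose/dentist/ash/funk, house 2 = carnation/engineer/poplar/blues, house 3 = peony/teacher/elm/disco, house 4 = daisy/pilot/hickory/jazz, house 5 = sunflower/artist/beech/metal.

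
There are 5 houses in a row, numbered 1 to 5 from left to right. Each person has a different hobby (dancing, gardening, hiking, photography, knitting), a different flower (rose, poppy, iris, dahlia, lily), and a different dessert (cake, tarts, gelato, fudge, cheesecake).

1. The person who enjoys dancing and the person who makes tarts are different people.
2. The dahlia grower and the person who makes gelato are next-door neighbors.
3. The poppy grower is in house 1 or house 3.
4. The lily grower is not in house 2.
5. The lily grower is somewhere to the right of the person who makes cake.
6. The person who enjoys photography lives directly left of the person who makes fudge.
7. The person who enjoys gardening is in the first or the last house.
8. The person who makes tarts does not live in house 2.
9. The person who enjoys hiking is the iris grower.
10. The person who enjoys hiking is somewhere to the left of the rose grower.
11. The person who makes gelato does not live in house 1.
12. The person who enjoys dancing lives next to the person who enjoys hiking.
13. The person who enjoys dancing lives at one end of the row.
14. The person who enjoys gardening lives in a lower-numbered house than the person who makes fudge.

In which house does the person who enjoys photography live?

Clue 14: the person who enjoys gardening is in house 1.
Clue 12: the person who enjoys hiking is in house 4.
That leaves dancing as the hobby for house 5.
Clue 9 places the iris grower in house 4.
From clue 10, the rose grower must be in house 5.
So house 2 gets dahlia for flower.
So house 3 gets lily for flower.
From clue 2, the person who makes gelato must be in house 3.
That leaves poppy as the flower for house 1.
The only dessert still possible for house 4 is fudge.
House 5 dessert: only cheesecake fits.
Clue 6 places the person who enjoys photography in house 3.
House 2's hobby must be knitting (nothing else left).
House 1 dessert: only tarts fits.
So house 2 gets cake for dessert.
So: house 1 = gardening/poppy/tarts, house 2 = knitting/dahlia/cake, house 3 = photography/lily/gelato, house 4 = hiking/iris/fudge, house 5 = dancing/rose/cheesecake.

3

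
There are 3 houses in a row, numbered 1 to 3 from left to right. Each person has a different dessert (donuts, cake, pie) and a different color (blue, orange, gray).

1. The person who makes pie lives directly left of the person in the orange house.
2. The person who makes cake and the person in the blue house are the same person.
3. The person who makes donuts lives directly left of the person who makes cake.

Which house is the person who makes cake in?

The only dessert still possible for house 3 is cake.
Clue 2: the person in the blue house is in house 3.
By clue 3, the person who makes donuts is in house 2.
So house 1 gets pie for dessert.
So house 1 gets gray for color.
That leaves orange as the color for house 2.
So: house 1 = pie/gray, house 2 = donuts/orange, house 3 = cake/blue.

3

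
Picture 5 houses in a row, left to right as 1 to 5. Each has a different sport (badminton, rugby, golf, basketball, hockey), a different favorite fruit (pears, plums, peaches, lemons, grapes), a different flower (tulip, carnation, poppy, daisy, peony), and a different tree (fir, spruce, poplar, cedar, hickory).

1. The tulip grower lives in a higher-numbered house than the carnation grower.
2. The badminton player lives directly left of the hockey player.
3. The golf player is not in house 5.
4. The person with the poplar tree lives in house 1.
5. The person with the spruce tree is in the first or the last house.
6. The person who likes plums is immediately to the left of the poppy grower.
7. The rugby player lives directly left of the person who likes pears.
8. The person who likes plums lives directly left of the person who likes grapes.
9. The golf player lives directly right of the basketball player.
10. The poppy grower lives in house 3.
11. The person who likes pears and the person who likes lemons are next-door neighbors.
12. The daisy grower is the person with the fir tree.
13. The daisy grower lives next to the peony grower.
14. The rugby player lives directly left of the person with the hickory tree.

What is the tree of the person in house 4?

The person with the poplar tree is in house 1 (clue 4).
Clue 10: the poppy grower is in house 3.
That leaves hockey as the sport for house 5.
Clue 2: the badminton player is in house 4.
Clue 6: the person who likes plums is in house 2.
The person who likes grapes is in house 3 (clue 8).
The only tree still possible for house 5 is spruce.
Clue 7 places the rugby player in house 3.
Clue 7 places the person who likes pears in house 4.
From clue 11, the person who likes lemons must be in house 5.
The person with the hickory tree is in house 4 (clue 14).
House 1's sport must be basketball (nothing else left).
The only sport still possible for house 2 is golf.
The only favorite fruit still possible for house 1 is peaches.
That leaves cedar as the tree for house 3.
By clue 12, the daisy grower is in house 2.
The peony grower is in house 1 (clue 13).
That leaves tulip as the flower for house 5.
That leaves fir as the tree for house 2.
The only flower still possible for house 4 is carnation.
So: house 1 = basketball/peaches/peony/poplar, house 2 = golf/plums/daisy/fir, house 3 = rugby/grapes/poppy/cedar, house 4 = badminton/pears/carnation/hickory, house 5 = hockey/lemons/tulip/spruce.

hickory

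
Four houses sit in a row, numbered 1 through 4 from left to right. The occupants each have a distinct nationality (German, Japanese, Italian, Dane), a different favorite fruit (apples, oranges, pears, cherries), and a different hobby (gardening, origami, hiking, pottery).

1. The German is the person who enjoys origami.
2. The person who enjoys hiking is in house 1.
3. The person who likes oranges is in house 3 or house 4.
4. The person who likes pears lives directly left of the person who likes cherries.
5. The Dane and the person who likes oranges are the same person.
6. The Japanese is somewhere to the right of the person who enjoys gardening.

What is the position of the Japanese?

4

Clue 2: the person who enjoys hiking is in house 1.
House 1's nationality must be Italian (nothing else left).
House 2 nationality: only German fits.
Clue 1 places the person who enjoys origami in house 2.
So house 4 gets pottery for hobby.
By clue 6, the Japanese is in house 4.
House 3's nationality must be Dane (nothing else left).
The only hobby still possible for house 3 is gardening.
By clue 5, the person who likes oranges is in house 3.
From clue 4, the person who likes pears must be in house 1.
By clue 4, the person who likes cherries is in house 2.
So house 4 gets apples for favorite fruit.
So: house 1 = Italian/pears/hiking, house 2 = German/cherries/origami, house 3 = Dane/oranges/gardening, house 4 = Japanese/apples/pottery.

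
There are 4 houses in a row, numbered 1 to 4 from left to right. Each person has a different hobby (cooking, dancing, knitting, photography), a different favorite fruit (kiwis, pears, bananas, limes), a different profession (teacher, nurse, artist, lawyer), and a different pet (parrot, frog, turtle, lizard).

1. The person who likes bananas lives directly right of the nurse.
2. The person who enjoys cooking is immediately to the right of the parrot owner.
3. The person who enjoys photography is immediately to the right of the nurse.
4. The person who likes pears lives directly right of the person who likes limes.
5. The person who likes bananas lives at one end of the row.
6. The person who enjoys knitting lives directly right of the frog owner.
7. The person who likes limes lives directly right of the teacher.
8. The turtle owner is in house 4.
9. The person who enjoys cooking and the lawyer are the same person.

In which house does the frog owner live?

By clue 5, the person who likes bananas is in house 4.
By clue 8, the turtle owner is in house 4.
So house 1 gets dancing for hobby.
House 1's favorite fruit must be kiwis (nothing else left).
Clue 1: the nurse is in house 3.
By clue 3, the person who enjoys photography is in house 4.
By clue 4, the person who likes pears is in house 3.
From clue 4, the person who likes limes must be in house 2.
From clue 7, the teacher must be in house 1.
From clue 9, the person who enjoys cooking must be in house 2.
Clue 9 places the lawyer in house 2.
House 3's hobby must be knitting (nothing else left).
That leaves artist as the profession for house 4.
House 3's pet must be lizard (nothing else left).
The parrot owner is in house 1 (clue 2).
Clue 6 places the frog owner in house 2.
So: house 1 = dancing/kiwis/teacher/parrot, house 2 = cooking/limes/lawyer/frog, house 3 = knitting/pears/nurse/lizard, house 4 = photography/bananas/artist/turtle.

2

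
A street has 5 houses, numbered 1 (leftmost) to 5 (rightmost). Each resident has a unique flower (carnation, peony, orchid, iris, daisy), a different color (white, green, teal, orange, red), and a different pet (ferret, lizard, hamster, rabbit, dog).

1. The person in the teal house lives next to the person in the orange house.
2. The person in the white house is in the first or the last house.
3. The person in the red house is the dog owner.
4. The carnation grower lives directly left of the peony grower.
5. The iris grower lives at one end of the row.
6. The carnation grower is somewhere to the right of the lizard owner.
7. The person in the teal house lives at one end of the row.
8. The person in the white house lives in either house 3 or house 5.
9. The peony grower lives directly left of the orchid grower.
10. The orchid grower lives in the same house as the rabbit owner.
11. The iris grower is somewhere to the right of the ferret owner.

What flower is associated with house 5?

iris

The person in the white house is in house 5 (clue 8).
The iris grower is in house 5 (clue 11).
That leaves daisy as the flower for house 1.
House 1's color must be teal (nothing else left).
From clue 1, the person in the orange house must be in house 2.
Clue 9 places the peony grower in house 3.
By clue 9, the orchid grower is in house 4.
Clue 10: the rabbit owner is in house 4.
The only flower still possible for house 2 is carnation.
House 5's pet must be hamster (nothing else left).
The person in the red house is in house 3 (clue 3).
Clue 3: the dog owner is in house 3.
From clue 6, the lizard owner must be in house 1.
House 4 color: only green fits.
So house 2 gets ferret for pet.
So: house 1 = daisy/teal/lizard, house 2 = carnation/orange/ferret, house 3 = peony/red/dog, house 4 = orchid/green/rabbit, house 5 = iris/white/hamster.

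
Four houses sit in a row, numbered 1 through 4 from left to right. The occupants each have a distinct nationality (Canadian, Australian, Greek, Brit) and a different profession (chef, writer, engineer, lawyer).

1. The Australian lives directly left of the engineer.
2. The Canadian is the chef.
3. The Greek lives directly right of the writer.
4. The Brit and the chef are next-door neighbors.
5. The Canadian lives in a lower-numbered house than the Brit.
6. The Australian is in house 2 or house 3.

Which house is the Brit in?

2

The only nationality still possible for house 1 is Canadian.
From clue 2, the chef must be in house 1.
The Brit is in house 2 (clue 4).
House 4's nationality must be Greek (nothing else left).
The engineer is in house 4 (clue 1).
By clue 3, the writer is in house 3.
So house 3 gets Australian for nationality.
House 2 profession: only lawyer fits.
So: house 1 = Canadian/chef, house 2 = Brit/lawyer, house 3 = Australian/writer, house 4 = Greek/engineer.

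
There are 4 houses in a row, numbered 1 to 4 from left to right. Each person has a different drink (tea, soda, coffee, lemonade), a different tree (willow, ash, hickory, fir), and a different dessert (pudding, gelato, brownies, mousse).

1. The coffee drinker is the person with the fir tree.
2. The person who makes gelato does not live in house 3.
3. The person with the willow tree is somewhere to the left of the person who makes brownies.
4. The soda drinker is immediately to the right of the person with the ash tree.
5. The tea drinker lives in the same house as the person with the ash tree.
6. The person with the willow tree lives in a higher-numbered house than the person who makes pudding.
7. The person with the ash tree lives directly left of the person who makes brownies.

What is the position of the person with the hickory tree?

The soda drinker is narrowed to house 3 or 4; consider each.
Placing it in house 3 leads to a contradiction, so it's in house 4.
The person with the ash tree is in house 3 (clue 4).
Clue 5 places the tea drinker in house 3.
Clue 7: the person who makes brownies is in house 4.
So house 3 gets mousse for dessert.
From clue 6, the person who makes pudding must be in house 1.
That leaves fir as the tree for house 1.
The only tree still possible for house 2 is willow.
House 4's tree must be hickory (nothing else left).
So house 2 gets gelato for dessert.
Clue 1 places the coffee drinker in house 1.
That leaves lemonade as the drink for house 2.
So: house 1 = coffee/fir/pudding, house 2 = lemonade/willow/gelato, house 3 = tea/ash/mousse, house 4 = soda/hickory/brownies.

4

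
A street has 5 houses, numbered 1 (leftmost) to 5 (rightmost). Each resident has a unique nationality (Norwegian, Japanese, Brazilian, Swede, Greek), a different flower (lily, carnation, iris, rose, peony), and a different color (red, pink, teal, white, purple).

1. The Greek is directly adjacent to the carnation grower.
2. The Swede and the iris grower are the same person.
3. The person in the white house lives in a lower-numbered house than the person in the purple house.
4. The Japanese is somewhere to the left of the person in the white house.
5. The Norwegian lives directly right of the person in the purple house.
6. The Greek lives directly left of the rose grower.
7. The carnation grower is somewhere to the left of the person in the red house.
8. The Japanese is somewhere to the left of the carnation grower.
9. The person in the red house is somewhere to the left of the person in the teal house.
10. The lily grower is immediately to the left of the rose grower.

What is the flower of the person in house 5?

House 1's color must be pink (nothing else left).
House 5 color: only teal fits.
So house 2 gets white for color.
Clue 4 places the Japanese in house 1.
House 1's flower must be peony (nothing else left).
The Norwegian is narrowed to house 4 or 5; consider each.
Placing it in house 5 leads to a contradiction, so it's in house 4.
Clue 5: the person in the purple house is in house 3.
So house 4 gets red for color.
House 4's flower must be rose (nothing else left).
House 5's flower must be iris (nothing else left).
Clue 2 places the Swede in house 5.
Clue 6: the Greek is in house 3.
The lily grower is in house 3 (clue 10).
So house 2 gets Brazilian for nationality.
That leaves carnation as the flower for house 2.
So: house 1 = Japanese/peony/pink, house 2 = Brazilian/carnation/white, house 3 = Greek/lily/purple, house 4 = Norwegian/rose/red, house 5 = Swede/iris/teal.

iris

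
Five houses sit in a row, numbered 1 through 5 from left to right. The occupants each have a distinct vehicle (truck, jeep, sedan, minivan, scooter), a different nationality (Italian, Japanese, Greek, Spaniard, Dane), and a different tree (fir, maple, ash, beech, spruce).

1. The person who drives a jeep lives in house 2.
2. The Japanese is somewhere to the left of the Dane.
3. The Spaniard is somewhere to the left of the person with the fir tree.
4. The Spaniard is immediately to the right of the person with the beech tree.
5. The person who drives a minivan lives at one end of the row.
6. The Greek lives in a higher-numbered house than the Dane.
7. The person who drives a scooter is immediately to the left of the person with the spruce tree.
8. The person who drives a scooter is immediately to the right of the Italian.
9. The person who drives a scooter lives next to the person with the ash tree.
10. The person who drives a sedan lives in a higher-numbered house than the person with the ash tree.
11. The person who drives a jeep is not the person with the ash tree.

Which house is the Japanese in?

Clue 1 places the person who drives a jeep in house 2.
That leaves Greek as the nationality for house 5.
The only nationality still possible for house 1 is Japanese.
The person who drives a minivan is narrowed to house 1 or 5; consider each.
Placing it in house 5 leads to a contradiction, so it's in house 1.
The person who drives a scooter is narrowed to house 3 or 4; consider each.
Placing it in house 3 leads to a contradiction, so it's in house 4.
Clue 7: the person with the spruce tree is in house 5.
Clue 8: the Italian is in house 3.
Clue 9: the person with the ash tree is in house 3.
House 3's vehicle must be truck (nothing else left).
That leaves sedan as the vehicle for house 5.
The Spaniard is in house 2 (clue 3).
Clue 4: the person with the beech tree is in house 1.
The only nationality still possible for house 4 is Dane.
The only tree still possible for house 2 is maple.
House 4 tree: only fir fits.
So: house 1 = minivan/Japanese/beech, house 2 = jeep/Spaniard/maple, house 3 = truck/Italian/ash, house 4 = scooter/Dane/fir, house 5 = sedan/Greek/spruce.

1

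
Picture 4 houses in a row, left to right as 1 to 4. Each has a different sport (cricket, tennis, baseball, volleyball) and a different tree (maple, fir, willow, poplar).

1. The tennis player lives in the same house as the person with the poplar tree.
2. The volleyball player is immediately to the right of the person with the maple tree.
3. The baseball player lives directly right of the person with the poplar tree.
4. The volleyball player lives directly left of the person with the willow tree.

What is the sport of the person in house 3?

volleyball

The volleyball player is narrowed to house 2 or 3; consider each.
Placing it in house 2 leads to a contradiction, so it's in house 3.
The person with the maple tree is in house 2 (clue 2).
Clue 4 places the person with the willow tree in house 4.
By clue 1, the tennis player is in house 1.
From clue 1, the person with the poplar tree must be in house 1.
Clue 3 places the baseball player in house 2.
House 4 sport: only cricket fits.
House 3 tree: only fir fits.
So: house 1 = tennis/poplar, house 2 = baseball/maple, house 3 = volleyball/fir, house 4 = cricket/willow.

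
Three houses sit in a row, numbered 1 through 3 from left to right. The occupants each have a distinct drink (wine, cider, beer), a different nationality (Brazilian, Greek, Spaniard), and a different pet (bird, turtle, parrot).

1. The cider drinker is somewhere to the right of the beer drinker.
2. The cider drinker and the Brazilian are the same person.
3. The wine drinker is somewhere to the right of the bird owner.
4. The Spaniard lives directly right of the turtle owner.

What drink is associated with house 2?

cider

That leaves beer as the drink for house 1.
House 1's nationality must be Greek (nothing else left).
So house 3 gets parrot for pet.
The cider drinker is narrowed to house 2 or 3; consider each.
Placing it in house 3 leads to a contradiction, so it's in house 2.
From clue 2, the Brazilian must be in house 2.
House 3 drink: only wine fits.
That leaves Spaniard as the nationality for house 3.
By clue 4, the turtle owner is in house 2.
That leaves bird as the pet for house 1.
So: house 1 = beer/Greek/bird, house 2 = cider/Brazilian/turtle, house 3 = wine/Spaniard/parrot.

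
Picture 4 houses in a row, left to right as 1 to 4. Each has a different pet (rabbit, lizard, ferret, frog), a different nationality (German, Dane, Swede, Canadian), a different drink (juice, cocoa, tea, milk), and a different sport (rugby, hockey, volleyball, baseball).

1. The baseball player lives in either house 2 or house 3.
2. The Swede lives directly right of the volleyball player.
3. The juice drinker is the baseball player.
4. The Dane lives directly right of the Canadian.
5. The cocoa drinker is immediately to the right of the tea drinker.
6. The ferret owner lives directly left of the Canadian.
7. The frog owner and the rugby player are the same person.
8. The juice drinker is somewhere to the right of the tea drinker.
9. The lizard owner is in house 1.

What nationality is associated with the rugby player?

Dane

By clue 9, the lizard owner is in house 1.
So house 2 gets ferret for pet.
The only nationality still possible for house 1 is German.
From clue 6, the Canadian must be in house 3.
The only nationality still possible for house 2 is Swede.
House 4's nationality must be Dane (nothing else left).
That leaves milk as the drink for house 4.
Clue 2: the volleyball player is in house 1.
The only drink still possible for house 1 is tea.
The cocoa drinker is in house 2 (clue 5).
House 3 drink: only juice fits.
The baseball player is in house 3 (clue 3).
The only sport still possible for house 2 is hockey.
So house 4 gets rugby for sport.
The frog owner is in house 4 (clue 7).
So house 3 gets rabbit for pet.
So: house 1 = lizard/German/tea/volleyball, house 2 = ferret/Swede/cocoa/hockey, house 3 = rabbit/Canadian/juice/baseball, house 4 = frog/Dane/milk/rugby.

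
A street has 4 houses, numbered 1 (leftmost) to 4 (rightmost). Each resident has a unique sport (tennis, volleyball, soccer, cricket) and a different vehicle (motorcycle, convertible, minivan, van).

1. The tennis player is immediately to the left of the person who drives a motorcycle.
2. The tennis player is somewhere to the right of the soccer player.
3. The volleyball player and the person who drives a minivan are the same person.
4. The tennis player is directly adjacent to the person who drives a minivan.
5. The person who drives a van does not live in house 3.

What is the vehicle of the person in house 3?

The soccer player is narrowed to house 1 or 2; consider each.
Placing it in house 2 leads to a contradiction, so it's in house 1.
The tennis player is narrowed to house 2 or 3; consider each.
Placing it in house 2 leads to a contradiction, so it's in house 3.
From clue 1, the person who drives a motorcycle must be in house 4.
House 1's vehicle must be van (nothing else left).
House 2 vehicle: only minivan fits.
The only vehicle still possible for house 3 is convertible.
Clue 3: the volleyball player is in house 2.
That leaves cricket as the sport for house 4.
So: house 1 = soccer/van, house 2 = volleyball/minivan, house 3 = tennis/convertible, house 4 = cricket/motorcycle.

convertible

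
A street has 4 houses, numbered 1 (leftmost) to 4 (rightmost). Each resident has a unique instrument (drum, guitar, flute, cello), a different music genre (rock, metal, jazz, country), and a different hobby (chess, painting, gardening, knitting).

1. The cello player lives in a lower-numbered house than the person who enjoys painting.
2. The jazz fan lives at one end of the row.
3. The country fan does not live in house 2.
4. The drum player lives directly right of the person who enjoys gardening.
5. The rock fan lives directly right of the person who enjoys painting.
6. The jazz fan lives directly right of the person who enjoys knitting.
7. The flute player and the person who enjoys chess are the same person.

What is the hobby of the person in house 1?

By clue 6, the jazz fan is in house 4.
By clue 6, the person who enjoys knitting is in house 3.
House 2 music genre: only metal fits.
House 4's hobby must be chess (nothing else left).
From clue 1, the cello player must be in house 1.
Clue 7: the flute player is in house 4.
House 1's music genre must be country (nothing else left).
House 3 music genre: only rock fits.
That leaves gardening as the hobby for house 1.
House 2's hobby must be painting (nothing else left).
Clue 4: the drum player is in house 2.
House 3 instrument: only guitar fits.
So: house 1 = cello/country/gardening, house 2 = drum/metal/painting, house 3 = guitar/rock/knitting, house 4 = flute/jazz/chess.

gardening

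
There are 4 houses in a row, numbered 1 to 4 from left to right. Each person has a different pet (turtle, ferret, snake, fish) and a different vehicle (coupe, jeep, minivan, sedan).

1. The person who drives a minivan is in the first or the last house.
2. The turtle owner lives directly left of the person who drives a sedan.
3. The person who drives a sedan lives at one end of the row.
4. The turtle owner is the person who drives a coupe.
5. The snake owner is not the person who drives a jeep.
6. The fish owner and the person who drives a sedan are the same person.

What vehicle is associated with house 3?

coupe

Clue 3 places the person who drives a sedan in house 4.
Clue 6: the fish owner is in house 4.
By clue 2, the turtle owner is in house 3.
Clue 4: the person who drives a coupe is in house 3.
House 1's vehicle must be minivan (nothing else left).
House 2 vehicle: only jeep fits.
From clue 5, the snake owner must be in house 1.
That leaves ferret as the pet for house 2.
So: house 1 = snake/minivan, house 2 = ferret/jeep, house 3 = turtle/coupe, house 4 = fish/sedan.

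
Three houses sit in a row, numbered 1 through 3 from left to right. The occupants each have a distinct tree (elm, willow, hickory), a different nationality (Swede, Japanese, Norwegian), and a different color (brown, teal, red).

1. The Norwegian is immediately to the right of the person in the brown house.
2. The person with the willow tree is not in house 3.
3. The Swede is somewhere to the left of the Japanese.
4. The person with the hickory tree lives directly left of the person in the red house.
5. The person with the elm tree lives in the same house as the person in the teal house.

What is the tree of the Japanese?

House 3's tree must be elm (nothing else left).
The only nationality still possible for house 1 is Swede.
From clue 5, the person in the teal house must be in house 3.
House 1 color: only brown fits.
So house 2 gets red for color.
Clue 1 places the Norwegian in house 2.
By clue 4, the person with the hickory tree is in house 1.
That leaves willow as the tree for house 2.
House 3 nationality: only Japanese fits.
So: house 1 = hickory/Swede/brown, house 2 = willow/Norwegian/red, house 3 = elm/Japanese/teal.

elm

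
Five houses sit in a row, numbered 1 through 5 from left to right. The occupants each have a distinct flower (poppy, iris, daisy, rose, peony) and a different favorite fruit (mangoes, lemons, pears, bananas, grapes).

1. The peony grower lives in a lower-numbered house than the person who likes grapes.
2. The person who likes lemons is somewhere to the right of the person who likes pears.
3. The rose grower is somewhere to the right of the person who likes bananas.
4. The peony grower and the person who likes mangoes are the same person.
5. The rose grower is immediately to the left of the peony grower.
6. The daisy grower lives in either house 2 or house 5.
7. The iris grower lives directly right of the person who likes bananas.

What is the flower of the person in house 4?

House 1's flower must be poppy (nothing else left).
The only flower still possible for house 4 is peony.
House 5's flower must be daisy (nothing else left).
Clue 1: the person who likes grapes is in house 5.
Clue 4: the person who likes mangoes is in house 4.
Clue 5: the rose grower is in house 3.
House 2's flower must be iris (nothing else left).
Clue 7: the person who likes bananas is in house 1.
That leaves lemons as the favorite fruit for house 3.
The only favorite fruit still possible for house 2 is pears.
So: house 1 = poppy/bananas, house 2 = iris/pears, house 3 = rose/lemons, house 4 = peony/mangoes, house 5 = daisy/grapes.

peony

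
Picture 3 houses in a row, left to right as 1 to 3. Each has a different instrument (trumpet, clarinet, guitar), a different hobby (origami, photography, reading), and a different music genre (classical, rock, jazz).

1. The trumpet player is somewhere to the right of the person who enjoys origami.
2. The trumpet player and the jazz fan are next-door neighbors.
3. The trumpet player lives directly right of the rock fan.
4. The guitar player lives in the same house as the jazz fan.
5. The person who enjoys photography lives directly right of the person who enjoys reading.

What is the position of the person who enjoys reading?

2

The only hobby still possible for house 3 is photography.
From clue 5, the person who enjoys reading must be in house 2.
That leaves origami as the hobby for house 1.
The trumpet player is narrowed to house 2 or 3; consider each.
Placing it in house 3 leads to a contradiction, so it's in house 2.
Clue 3 places the rock fan in house 1.
House 2 music genre: only classical fits.
That leaves jazz as the music genre for house 3.
The guitar player is in house 3 (clue 4).
That leaves clarinet as the instrument for house 1.
So: house 1 = clarinet/origami/rock, house 2 = trumpet/reading/classical, house 3 = guitar/photography/jazz.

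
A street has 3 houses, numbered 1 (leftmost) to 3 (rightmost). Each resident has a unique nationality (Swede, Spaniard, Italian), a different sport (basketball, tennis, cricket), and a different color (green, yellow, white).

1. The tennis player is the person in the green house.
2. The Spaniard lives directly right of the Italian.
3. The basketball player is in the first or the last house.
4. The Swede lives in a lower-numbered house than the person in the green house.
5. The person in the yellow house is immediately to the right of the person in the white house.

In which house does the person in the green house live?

3

House 3's nationality must be Spaniard (nothing else left).
That leaves white as the color for house 1.
Clue 2 places the Italian in house 2.
The person in the yellow house is in house 2 (clue 5).
House 1's nationality must be Swede (nothing else left).
The only color still possible for house 3 is green.
Clue 1 places the tennis player in house 3.
So house 2 gets cricket for sport.
House 1 sport: only basketball fits.
So: house 1 = Swede/basketball/white, house 2 = Italian/cricket/yellow, house 3 = Spaniard/tennis/green.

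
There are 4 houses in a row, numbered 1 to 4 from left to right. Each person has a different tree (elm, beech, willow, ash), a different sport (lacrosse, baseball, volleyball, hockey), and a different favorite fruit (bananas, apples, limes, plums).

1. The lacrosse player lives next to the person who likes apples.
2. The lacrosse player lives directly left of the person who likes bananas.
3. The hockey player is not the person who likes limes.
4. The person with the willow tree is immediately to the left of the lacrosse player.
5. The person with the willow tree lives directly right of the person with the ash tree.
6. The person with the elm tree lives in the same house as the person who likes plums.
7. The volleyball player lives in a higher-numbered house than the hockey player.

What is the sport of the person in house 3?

lacrosse

Clue 5: the person with the willow tree is in house 2.
From clue 5, the person with the ash tree must be in house 1.
Clue 4: the lacrosse player is in house 3.
Clue 2 places the person who likes bananas in house 4.
House 1's favorite fruit must be limes (nothing else left).
That leaves apples as the favorite fruit for house 2.
That leaves plums as the favorite fruit for house 3.
By clue 3, the hockey player is in house 2.
From clue 6, the person with the elm tree must be in house 3.
From clue 7, the volleyball player must be in house 4.
So house 4 gets beech for tree.
The only sport still possible for house 1 is baseball.
So: house 1 = ash/baseball/limes, house 2 = willow/hockey/apples, house 3 = elm/lacrosse/plums, house 4 = beech/volleyball/bananas.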